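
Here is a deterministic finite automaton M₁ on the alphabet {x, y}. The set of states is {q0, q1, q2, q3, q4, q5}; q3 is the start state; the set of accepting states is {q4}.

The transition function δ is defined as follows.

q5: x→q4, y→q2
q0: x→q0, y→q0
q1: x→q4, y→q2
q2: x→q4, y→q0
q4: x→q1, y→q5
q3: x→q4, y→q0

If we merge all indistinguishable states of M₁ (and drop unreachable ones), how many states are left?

4

All states are reachable from the start state.
Initial partition by acceptance: {q4} | {q0,q1,q2,q3,q5}.
On input x, block {q0,q1,q2,q3,q5} splits into {q1,q2,q3,q5} and {q0}.
Split {q1,q2,q3,q5} by δ(·,y) → {q1,q5} and {q2,q3}.
Stable partition: {q4} | {q1,q5} | {q0} | {q2,q3} — 4 equivalence classes.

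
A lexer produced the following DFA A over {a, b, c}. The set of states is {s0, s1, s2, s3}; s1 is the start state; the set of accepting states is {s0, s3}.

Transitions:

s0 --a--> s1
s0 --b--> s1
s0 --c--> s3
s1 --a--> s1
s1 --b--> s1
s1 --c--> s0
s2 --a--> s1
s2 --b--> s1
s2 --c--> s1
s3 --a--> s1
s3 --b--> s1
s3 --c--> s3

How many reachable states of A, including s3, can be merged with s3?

States {s2} cannot be reached from the start state, so discard them.
Start with accepting vs non-accepting: {s0,s3} | {s1}.
The partition is now stable with 2 blocks: {s0,s3} | {s1}.
The equivalence class containing s3 is {s0,s3}, of size 2.

2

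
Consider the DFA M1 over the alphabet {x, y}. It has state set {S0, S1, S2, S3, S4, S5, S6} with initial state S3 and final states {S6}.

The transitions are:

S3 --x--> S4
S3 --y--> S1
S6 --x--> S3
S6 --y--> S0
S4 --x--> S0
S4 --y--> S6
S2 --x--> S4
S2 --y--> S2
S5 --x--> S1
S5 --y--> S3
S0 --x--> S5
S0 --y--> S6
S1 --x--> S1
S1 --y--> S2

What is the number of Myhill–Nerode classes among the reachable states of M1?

7

P0 = {S6} | {S0,S1,S2,S3,S4,S5}.
Refine {S0,S1,S2,S3,S4,S5} on symbol y: members go to different blocks, giving {S1,S2,S3,S5} and {S0,S4}.
Refine {S1,S2,S3,S5} on symbol x: members go to different blocks, giving {S1,S5} and {S2,S3}.
Refine {S0,S4} on symbol x: members go to different blocks, giving {S0} and {S4}.
On input y, block {S2,S3} splits into {S2} and {S3}.
Split {S1,S5} by δ(·,y) → {S1} and {S5}.
The partition is now stable with 7 blocks: {S6} | {S1} | {S0} | {S2} | {S4} | {S3} | {S5}.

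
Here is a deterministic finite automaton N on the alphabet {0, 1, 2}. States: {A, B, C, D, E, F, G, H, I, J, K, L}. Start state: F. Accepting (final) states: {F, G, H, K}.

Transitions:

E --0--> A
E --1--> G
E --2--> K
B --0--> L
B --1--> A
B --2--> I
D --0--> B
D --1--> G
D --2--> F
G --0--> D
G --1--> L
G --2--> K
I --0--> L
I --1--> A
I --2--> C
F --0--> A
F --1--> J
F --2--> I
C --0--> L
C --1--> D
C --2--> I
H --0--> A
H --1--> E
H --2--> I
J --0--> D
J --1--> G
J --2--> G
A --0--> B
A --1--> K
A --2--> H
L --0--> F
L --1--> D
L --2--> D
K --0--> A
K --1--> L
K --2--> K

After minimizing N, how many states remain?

All states are reachable from the start state.
P0 = {F,G,H,K} | {A,B,C,D,E,I,J,L}.
Refine {F,G,H,K} on symbol 2: members go to different blocks, giving {F,H} and {G,K}.
On input 0, block {A,B,C,D,E,I,J,L} splits into {A,B,C,D,E,I,J} and {L}.
Split {A,B,C,D,E,I,J} by δ(·,0) → {A,D,E,J} and {B,C,I}.
Split {A,D,E,J} by δ(·,0) → {A,D} and {E,J}.
Stable partition: {F,H} | {A,D} | {G,K} | {L} | {B,C,I} | {E,J} — 6 equivalence classes.

6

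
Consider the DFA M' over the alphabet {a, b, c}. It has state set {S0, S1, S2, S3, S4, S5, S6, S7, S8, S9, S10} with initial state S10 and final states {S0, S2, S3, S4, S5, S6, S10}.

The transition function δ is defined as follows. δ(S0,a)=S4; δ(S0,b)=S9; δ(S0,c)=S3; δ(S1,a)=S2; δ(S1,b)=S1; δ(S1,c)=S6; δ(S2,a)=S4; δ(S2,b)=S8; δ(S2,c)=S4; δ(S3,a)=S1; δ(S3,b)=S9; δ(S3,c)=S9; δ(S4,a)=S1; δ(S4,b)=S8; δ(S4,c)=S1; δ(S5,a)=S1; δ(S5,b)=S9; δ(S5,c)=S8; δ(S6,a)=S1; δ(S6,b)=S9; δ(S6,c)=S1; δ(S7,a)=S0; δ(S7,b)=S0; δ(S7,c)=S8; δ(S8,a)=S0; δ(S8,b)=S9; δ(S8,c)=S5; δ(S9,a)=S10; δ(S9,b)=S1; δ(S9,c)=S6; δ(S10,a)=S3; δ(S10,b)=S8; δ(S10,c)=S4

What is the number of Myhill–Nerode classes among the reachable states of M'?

States {S7} cannot be reached from the start state, so discard them.
Start with accepting vs non-accepting: {S0,S2,S3,S4,S5,S6,S10} | {S1,S8,S9}.
On input a, block {S0,S2,S3,S4,S5,S6,S10} splits into {S3,S4,S5,S6} and {S0,S2,S10}.
No further refinement is possible. Final partition (3 blocks): {S3,S4,S5,S6} | {S1,S8,S9} | {S0,S2,S10}.

3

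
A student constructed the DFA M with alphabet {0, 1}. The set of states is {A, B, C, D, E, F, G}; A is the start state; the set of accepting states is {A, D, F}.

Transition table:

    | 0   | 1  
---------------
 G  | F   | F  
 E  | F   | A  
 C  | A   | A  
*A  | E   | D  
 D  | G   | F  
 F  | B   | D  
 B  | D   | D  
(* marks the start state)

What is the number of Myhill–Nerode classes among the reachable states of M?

First remove the unreachable states {C}; 6 states remain.
Initial partition by acceptance: {A,D,F} | {B,E,G}.
The partition is now stable with 2 blocks: {A,D,F} | {B,E,G}.

2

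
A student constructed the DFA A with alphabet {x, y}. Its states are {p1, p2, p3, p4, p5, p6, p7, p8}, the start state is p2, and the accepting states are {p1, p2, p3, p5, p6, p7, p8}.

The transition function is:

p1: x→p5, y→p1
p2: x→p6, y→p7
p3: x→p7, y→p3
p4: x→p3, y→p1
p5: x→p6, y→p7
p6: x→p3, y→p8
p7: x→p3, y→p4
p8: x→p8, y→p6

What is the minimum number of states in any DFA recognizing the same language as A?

7

Every state is reachable, so we keep all 8.
P0 = {p1,p2,p3,p5,p6,p7,p8} | {p4}.
Refine {p1,p2,p3,p5,p6,p7,p8} on symbol y: members go to different blocks, giving {p1,p2,p3,p5,p6,p8} and {p7}.
On input x, block {p1,p2,p3,p5,p6,p8} splits into {p1,p2,p5,p6,p8} and {p3}.
Split {p1,p2,p5,p6,p8} by δ(·,x) → {p1,p2,p5,p8} and {p6}.
Refine {p1,p2,p5,p8} on symbol x: members go to different blocks, giving {p1,p8} and {p2,p5}.
Refine {p1,p8} on symbol x: members go to different blocks, giving {p1} and {p8}.
No further refinement is possible. Final partition (7 blocks): {p1} | {p4} | {p7} | {p3} | {p6} | {p2,p5} | {p8}.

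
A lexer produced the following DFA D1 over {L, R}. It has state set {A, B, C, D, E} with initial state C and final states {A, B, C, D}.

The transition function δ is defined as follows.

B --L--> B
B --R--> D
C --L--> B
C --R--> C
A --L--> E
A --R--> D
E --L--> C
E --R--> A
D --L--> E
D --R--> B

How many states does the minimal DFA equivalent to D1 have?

All states are reachable from the start state.
P0 = {A,B,C,D} | {E}.
Split {A,B,C,D} by δ(·,L) → {A,D} and {B,C}.
Split {A,D} by δ(·,R) → {A} and {D}.
On input R, block {B,C} splits into {B} and {C}.
Stable partition: {A} | {E} | {B} | {D} | {C} — 5 equivalence classes.

5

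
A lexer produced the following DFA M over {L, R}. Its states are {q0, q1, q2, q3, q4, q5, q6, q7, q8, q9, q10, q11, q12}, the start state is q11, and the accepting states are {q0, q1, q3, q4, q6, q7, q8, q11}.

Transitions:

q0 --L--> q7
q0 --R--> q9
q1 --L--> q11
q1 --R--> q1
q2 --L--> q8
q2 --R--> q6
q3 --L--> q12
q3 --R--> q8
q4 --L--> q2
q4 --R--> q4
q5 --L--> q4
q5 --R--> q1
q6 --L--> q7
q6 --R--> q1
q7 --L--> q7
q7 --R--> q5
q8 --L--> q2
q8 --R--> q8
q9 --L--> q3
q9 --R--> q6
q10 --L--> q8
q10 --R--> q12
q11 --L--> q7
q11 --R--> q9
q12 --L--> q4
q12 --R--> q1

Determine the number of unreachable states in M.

BFS from q11 reaches {q1, q2, q3, q4, q5, q6, q7, q8, q9, q11, q12}; the 2 state(s) q0, q10 are never visited.

2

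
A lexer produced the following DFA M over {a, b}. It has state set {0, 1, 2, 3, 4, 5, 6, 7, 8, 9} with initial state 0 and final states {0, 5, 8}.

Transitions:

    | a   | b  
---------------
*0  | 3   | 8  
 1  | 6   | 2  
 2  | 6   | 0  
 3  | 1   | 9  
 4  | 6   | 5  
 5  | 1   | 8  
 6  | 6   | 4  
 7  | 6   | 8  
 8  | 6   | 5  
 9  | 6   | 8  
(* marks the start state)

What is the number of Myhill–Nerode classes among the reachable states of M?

3

Reachable states from the start: {0,1,2,3,4,5,6,8,9}. Unreachable: {7} — drop them.
Initial partition by acceptance: {0,5,8} | {1,2,3,4,6,9}.
Split {1,2,3,4,6,9} by δ(·,b) → {1,3,6} and {2,4,9}.
Stable partition: {0,5,8} | {1,3,6} | {2,4,9} — 3 equivalence classes.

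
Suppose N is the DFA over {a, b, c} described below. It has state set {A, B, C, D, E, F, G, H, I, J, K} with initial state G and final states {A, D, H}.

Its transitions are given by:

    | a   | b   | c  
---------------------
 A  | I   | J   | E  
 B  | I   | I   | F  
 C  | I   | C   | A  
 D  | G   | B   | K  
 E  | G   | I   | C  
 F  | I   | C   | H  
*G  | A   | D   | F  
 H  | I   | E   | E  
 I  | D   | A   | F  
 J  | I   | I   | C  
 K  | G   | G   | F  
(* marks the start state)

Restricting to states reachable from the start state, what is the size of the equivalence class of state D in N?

3

All states are reachable from the start state.
Initial partition by acceptance: {A,D,H} | {B,C,E,F,G,I,J,K}.
Refine {B,C,E,F,G,I,J,K} on symbol a: members go to different blocks, giving {B,C,E,F,J,K} and {G,I}.
Refine {B,C,E,F,J,K} on symbol b: members go to different blocks, giving {B,E,J,K} and {C,F}.
No further refinement is possible. Final partition (4 blocks): {A,D,H} | {B,E,J,K} | {G,I} | {C,F}.
The equivalence class containing D is {A,D,H}, of size 3.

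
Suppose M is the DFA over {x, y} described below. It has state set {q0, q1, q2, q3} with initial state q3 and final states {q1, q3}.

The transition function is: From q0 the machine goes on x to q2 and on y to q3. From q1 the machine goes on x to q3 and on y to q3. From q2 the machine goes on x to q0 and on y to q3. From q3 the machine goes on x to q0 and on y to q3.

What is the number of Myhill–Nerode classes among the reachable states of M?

First remove the unreachable states {q1}; 3 states remain.
Initial partition by acceptance: {q3} | {q0,q2}.
Stable partition: {q3} | {q0,q2} — 2 equivalence classes.

2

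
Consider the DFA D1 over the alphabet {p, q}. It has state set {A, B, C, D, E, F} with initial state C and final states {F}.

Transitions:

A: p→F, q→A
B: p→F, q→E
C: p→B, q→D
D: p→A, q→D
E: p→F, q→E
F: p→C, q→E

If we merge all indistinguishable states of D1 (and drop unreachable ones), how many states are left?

3

All states are reachable from the start state.
Initial partition by acceptance: {F} | {A,B,C,D,E}.
On input p, block {A,B,C,D,E} splits into {A,B,E} and {C,D}.
Stable partition: {F} | {A,B,E} | {C,D} — 3 equivalence classes.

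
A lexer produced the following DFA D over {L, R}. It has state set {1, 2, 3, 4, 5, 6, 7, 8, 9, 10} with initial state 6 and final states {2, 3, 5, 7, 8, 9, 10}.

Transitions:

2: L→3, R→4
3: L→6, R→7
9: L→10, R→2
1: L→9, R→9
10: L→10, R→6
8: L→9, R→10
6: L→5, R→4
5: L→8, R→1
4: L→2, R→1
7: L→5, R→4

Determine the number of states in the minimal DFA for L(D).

All states are reachable from the start state.
Start with accepting vs non-accepting: {2,3,5,7,8,9,10} | {1,4,6}.
On input L, block {2,3,5,7,8,9,10} splits into {2,5,7,8,9,10} and {3}.
On input L, block {2,5,7,8,9,10} splits into {5,7,8,9,10} and {2}.
On input R, block {5,7,8,9,10} splits into {5,7,10} and {8} and {9}.
On input L, block {5,7,10} splits into {7,10} and {5}.
On input L, block {7,10} splits into {7} and {10}.
On input L, block {1,4,6} splits into {1} and {4} and {6}.
No further refinement is possible. Final partition (10 blocks): {7} | {1} | {3} | {2} | {8} | {9} | {5} | {10} | {4} | {6}.

10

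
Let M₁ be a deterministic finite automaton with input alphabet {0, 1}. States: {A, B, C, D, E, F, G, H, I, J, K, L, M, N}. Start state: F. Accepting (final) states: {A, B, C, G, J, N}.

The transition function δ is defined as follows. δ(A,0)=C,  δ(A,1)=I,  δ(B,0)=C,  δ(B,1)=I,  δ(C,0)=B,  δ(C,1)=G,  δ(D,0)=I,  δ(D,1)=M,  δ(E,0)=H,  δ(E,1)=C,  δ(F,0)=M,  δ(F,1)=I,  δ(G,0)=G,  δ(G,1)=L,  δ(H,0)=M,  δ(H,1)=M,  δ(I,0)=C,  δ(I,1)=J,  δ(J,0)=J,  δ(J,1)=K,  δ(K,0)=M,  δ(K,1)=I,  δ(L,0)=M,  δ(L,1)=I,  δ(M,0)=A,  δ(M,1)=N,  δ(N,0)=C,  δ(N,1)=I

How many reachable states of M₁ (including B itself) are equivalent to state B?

3

Reachable states from the start: {A,B,C,F,G,I,J,K,L,M,N}. Unreachable: {D,E,H} — drop them.
Initial partition by acceptance: {A,B,C,G,J,N} | {F,I,K,L,M}.
On input 1, block {A,B,C,G,J,N} splits into {A,B,G,J,N} and {C}.
Split {A,B,G,J,N} by δ(·,0) → {A,B,N} and {G,J}.
On input 0, block {F,I,K,L,M} splits into {F,K,L} and {I} and {M}.
No further refinement is possible. Final partition (6 blocks): {A,B,N} | {F,K,L} | {C} | {G,J} | {I} | {M}.
State B belongs to the block {A,B,N}, which has 3 states.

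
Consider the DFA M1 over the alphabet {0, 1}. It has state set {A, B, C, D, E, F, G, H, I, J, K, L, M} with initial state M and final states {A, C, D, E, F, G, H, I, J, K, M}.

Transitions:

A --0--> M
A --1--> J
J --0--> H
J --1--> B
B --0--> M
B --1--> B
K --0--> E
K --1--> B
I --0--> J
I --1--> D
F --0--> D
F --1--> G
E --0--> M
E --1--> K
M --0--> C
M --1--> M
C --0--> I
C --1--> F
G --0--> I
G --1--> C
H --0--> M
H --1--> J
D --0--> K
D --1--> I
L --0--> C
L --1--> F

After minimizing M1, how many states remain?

Reachable states from the start: {B,C,D,E,F,G,H,I,J,K,M}. Unreachable: {A,L} — drop them.
Initial partition by acceptance: {C,D,E,F,G,H,I,J,K,M} | {B}.
Refine {C,D,E,F,G,H,I,J,K,M} on symbol 1: members go to different blocks, giving {C,D,E,F,G,H,I,M} and {J,K}.
Split {C,D,E,F,G,H,I,M} by δ(·,0) → {C,E,F,G,H,M} and {D,I}.
Split {C,E,F,G,H,M} by δ(·,0) → {C,F,G} and {E,H,M}.
On input 0, block {E,H,M} splits into {E,H} and {M}.
Stable partition: {C,F,G} | {B} | {J,K} | {D,I} | {E,H} | {M} — 6 equivalence classes.

6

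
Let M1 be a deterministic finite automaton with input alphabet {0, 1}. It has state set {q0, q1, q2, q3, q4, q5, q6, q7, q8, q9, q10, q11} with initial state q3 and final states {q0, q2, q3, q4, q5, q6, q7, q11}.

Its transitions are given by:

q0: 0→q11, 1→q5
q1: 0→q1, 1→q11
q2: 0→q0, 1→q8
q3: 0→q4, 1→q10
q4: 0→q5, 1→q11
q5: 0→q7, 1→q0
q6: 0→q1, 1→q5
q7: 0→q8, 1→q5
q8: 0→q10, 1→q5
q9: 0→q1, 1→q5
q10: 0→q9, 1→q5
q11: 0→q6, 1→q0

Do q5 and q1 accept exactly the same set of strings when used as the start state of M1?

States {q2} cannot be reached from the start state, so discard them.
P0 = {q0,q3,q4,q5,q6,q7,q11} | {q1,q8,q9,q10}.
Refine {q0,q3,q4,q5,q6,q7,q11} on symbol 0: members go to different blocks, giving {q0,q3,q4,q5,q11} and {q6,q7}.
Refine {q0,q3,q4,q5,q11} on symbol 0: members go to different blocks, giving {q0,q3,q4} and {q5,q11}.
Split {q0,q3,q4} by δ(·,0) → {q0,q4} and {q3}.
The partition is now stable with 5 blocks: {q0,q4} | {q1,q8,q9,q10} | {q6,q7} | {q5,q11} | {q3}.
q5 and q1 end up in different blocks, so they are distinguishable. For instance, the string 'ε' is accepted from only q5.

No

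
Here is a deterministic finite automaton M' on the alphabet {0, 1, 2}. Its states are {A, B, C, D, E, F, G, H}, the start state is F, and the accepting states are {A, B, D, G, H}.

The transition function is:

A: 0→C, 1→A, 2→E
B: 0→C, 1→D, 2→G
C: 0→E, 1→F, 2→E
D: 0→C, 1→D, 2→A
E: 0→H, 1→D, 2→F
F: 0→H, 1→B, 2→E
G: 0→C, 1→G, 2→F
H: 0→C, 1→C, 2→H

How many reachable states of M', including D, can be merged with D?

2

All states are reachable from the start state.
P0 = {A,B,D,G,H} | {C,E,F}.
On input 1, block {A,B,D,G,H} splits into {A,B,D,G} and {H}.
On input 2, block {A,B,D,G} splits into {A,G} and {B,D}.
Split {C,E,F} by δ(·,0) → {E,F} and {C}.
No further refinement is possible. Final partition (5 blocks): {A,G} | {E,F} | {H} | {B,D} | {C}.
State D belongs to the block {B,D}, which has 2 states.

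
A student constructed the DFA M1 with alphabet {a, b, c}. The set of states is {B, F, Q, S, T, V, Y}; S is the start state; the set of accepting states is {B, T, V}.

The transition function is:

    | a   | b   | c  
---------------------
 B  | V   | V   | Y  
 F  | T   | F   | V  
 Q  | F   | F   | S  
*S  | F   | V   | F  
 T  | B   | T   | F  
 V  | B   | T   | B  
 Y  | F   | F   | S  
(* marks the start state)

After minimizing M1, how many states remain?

First remove the unreachable states {Q}; 6 states remain.
P0 = {B,T,V} | {F,S,Y}.
Split {B,T,V} by δ(·,c) → {B,T} and {V}.
Refine {B,T} on symbol a: members go to different blocks, giving {T} and {B}.
Split {F,S,Y} by δ(·,a) → {S,Y} and {F}.
Split {S,Y} by δ(·,b) → {Y} and {S}.
No further refinement is possible. Final partition (6 blocks): {T} | {Y} | {V} | {B} | {F} | {S}.

6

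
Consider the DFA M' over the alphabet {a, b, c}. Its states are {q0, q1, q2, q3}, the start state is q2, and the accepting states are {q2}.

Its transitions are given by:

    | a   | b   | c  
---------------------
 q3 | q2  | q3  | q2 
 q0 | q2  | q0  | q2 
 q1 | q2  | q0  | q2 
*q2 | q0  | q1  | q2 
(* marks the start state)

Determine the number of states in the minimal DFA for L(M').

2

Reachable states from the start: {q0,q1,q2}. Unreachable: {q3} — drop them.
Initial partition by acceptance: {q2} | {q0,q1}.
The partition is now stable with 2 blocks: {q2} | {q0,q1}.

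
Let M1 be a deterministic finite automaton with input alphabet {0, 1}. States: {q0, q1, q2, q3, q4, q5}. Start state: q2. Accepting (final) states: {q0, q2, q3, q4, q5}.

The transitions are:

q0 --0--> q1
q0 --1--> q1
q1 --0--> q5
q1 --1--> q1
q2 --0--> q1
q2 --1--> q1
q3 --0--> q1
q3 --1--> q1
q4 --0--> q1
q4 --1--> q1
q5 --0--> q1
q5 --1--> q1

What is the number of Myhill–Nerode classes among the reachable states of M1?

2

Reachable states from the start: {q1,q2,q5}. Unreachable: {q0,q3,q4} — drop them.
Start with accepting vs non-accepting: {q2,q5} | {q1}.
No further refinement is possible. Final partition (2 blocks): {q2,q5} | {q1}.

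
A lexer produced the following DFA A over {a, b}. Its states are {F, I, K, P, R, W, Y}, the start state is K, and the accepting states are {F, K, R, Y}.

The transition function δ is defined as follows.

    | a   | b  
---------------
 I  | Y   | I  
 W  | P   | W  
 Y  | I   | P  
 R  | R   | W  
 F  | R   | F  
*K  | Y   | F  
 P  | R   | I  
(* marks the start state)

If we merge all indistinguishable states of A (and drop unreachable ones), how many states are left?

Every state is reachable, so we keep all 7.
P0 = {F,K,R,Y} | {I,P,W}.
Split {F,K,R,Y} by δ(·,a) → {F,K,R} and {Y}.
Refine {F,K,R} on symbol a: members go to different blocks, giving {F,R} and {K}.
Split {F,R} by δ(·,b) → {F} and {R}.
On input a, block {I,P,W} splits into {I} and {P} and {W}.
No further refinement is possible. Final partition (7 blocks): {F} | {I} | {Y} | {K} | {R} | {P} | {W}.

7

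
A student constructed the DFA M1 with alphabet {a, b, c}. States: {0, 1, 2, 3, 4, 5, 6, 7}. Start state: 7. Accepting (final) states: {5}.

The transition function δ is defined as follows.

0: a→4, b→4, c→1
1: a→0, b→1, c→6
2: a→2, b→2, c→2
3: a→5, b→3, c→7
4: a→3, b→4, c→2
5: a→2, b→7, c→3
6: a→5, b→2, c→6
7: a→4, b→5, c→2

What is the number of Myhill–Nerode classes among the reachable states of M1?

Reachable states from the start: {2,3,4,5,7}. Unreachable: {0,1,6} — drop them.
Initial partition by acceptance: {5} | {2,3,4,7}.
On input a, block {2,3,4,7} splits into {2,4,7} and {3}.
Split {2,4,7} by δ(·,a) → {2,7} and {4}.
On input a, block {2,7} splits into {2} and {7}.
The partition is now stable with 5 blocks: {5} | {2} | {3} | {4} | {7}.

5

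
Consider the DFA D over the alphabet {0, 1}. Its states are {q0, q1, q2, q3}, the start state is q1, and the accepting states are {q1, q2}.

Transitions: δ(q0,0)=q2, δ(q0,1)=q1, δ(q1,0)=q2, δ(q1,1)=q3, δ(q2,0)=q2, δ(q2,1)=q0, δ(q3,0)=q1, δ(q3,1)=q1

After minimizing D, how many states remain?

2

Every state is reachable, so we keep all 4.
Start with accepting vs non-accepting: {q1,q2} | {q0,q3}.
Stable partition: {q1,q2} | {q0,q3} — 2 equivalence classes.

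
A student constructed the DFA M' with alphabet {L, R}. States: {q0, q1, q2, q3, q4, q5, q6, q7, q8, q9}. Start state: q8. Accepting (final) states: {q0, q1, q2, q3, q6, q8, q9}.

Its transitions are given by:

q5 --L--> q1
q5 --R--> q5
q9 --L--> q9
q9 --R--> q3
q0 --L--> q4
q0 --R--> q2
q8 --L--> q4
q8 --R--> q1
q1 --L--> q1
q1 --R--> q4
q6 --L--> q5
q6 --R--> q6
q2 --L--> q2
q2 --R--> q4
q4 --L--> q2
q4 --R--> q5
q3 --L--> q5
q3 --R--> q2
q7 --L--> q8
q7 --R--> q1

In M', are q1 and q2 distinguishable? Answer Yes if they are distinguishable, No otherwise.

No

Reachable states from the start: {q1,q2,q4,q5,q8}. Unreachable: {q0,q3,q6,q7,q9} — drop them.
Start with accepting vs non-accepting: {q1,q2,q8} | {q4,q5}.
On input L, block {q1,q2,q8} splits into {q1,q2} and {q8}.
The partition is now stable with 3 blocks: {q1,q2} | {q4,q5} | {q8}.
q1 and q2 lie in the same block of the stable partition, so they are equivalent — no string distinguishes them.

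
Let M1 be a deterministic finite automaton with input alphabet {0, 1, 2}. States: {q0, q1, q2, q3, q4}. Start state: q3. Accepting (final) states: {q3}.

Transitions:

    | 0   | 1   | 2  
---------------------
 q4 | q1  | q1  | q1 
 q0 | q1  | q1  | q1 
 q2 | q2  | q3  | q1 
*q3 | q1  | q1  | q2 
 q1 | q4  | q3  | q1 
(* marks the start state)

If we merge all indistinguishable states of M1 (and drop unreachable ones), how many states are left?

States {q0} cannot be reached from the start state, so discard them.
Initial partition by acceptance: {q3} | {q1,q2,q4}.
On input 1, block {q1,q2,q4} splits into {q1,q2} and {q4}.
Refine {q1,q2} on symbol 0: members go to different blocks, giving {q1} and {q2}.
Stable partition: {q3} | {q1} | {q4} | {q2} — 4 equivalence classes.

4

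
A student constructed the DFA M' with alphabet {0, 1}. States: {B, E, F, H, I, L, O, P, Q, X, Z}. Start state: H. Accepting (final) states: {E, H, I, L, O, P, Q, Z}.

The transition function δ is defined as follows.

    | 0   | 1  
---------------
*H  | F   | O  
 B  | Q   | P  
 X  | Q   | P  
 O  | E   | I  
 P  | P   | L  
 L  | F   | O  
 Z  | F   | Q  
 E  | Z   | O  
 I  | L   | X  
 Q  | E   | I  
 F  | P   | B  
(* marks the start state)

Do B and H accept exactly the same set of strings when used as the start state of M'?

Every state is reachable, so we keep all 11.
Initial partition by acceptance: {E,H,I,L,O,P,Q,Z} | {B,F,X}.
Split {E,H,I,L,O,P,Q,Z} by δ(·,0) → {E,I,O,P,Q} and {H,L,Z}.
Split {E,I,O,P,Q} by δ(·,0) → {O,P,Q} and {E,I}.
On input 0, block {O,P,Q} splits into {O,Q} and {P}.
Refine {B,F,X} on symbol 0: members go to different blocks, giving {B,X} and {F}.
Refine {E,I} on symbol 1: members go to different blocks, giving {I} and {E}.
The partition is now stable with 7 blocks: {O,Q} | {B,X} | {H,L,Z} | {I} | {P} | {F} | {E}.
B and H end up in different blocks, so they are distinguishable. For instance, the string 'ε' is accepted from only H.

No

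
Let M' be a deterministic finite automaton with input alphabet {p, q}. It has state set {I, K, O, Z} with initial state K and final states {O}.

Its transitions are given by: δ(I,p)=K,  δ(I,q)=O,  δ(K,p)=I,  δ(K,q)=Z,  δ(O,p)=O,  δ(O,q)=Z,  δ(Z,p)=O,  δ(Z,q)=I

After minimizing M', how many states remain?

4

All states are reachable from the start state.
Initial partition by acceptance: {O} | {I,K,Z}.
Split {I,K,Z} by δ(·,p) → {I,K} and {Z}.
Refine {I,K} on symbol q: members go to different blocks, giving {I} and {K}.
No further refinement is possible. Final partition (4 blocks): {O} | {I} | {Z} | {K}.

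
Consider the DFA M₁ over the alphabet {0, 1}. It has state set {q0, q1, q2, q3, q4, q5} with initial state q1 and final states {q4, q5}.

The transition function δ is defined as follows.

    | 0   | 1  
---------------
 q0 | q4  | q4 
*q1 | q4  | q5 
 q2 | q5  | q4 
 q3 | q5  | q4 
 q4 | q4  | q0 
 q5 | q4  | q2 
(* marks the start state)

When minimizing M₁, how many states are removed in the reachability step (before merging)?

1

BFS from q1 reaches {q0, q1, q2, q4, q5}; the 1 state(s) q3 are never visited.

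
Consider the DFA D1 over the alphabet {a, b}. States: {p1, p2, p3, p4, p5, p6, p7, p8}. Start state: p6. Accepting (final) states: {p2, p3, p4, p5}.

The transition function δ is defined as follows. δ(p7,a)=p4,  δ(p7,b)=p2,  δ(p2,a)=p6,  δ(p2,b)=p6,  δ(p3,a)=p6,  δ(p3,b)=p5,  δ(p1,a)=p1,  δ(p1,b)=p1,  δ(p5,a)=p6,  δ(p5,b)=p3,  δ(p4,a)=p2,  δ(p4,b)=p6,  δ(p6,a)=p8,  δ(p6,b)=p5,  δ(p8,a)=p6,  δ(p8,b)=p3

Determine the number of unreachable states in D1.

Starting at p6 and following transitions, the reachable set is {p3, p5, p6, p8}. That leaves p1, p2, p4, p7 unreachable — 4 in total.

4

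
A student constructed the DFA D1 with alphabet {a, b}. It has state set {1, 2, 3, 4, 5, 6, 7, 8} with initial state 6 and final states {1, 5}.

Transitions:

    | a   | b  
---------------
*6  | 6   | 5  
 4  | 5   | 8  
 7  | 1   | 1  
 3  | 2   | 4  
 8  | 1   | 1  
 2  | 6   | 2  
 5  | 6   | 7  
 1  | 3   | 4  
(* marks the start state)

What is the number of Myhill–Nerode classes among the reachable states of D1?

All states are reachable from the start state.
Initial partition by acceptance: {1,5} | {2,3,4,6,7,8}.
Refine {2,3,4,6,7,8} on symbol a: members go to different blocks, giving {2,3,6} and {4,7,8}.
On input b, block {2,3,6} splits into {2} and {3} and {6}.
Refine {1,5} on symbol a: members go to different blocks, giving {1} and {5}.
Refine {4,7,8} on symbol a: members go to different blocks, giving {7,8} and {4}.
No further refinement is possible. Final partition (7 blocks): {1} | {2} | {7,8} | {3} | {6} | {5} | {4}.

7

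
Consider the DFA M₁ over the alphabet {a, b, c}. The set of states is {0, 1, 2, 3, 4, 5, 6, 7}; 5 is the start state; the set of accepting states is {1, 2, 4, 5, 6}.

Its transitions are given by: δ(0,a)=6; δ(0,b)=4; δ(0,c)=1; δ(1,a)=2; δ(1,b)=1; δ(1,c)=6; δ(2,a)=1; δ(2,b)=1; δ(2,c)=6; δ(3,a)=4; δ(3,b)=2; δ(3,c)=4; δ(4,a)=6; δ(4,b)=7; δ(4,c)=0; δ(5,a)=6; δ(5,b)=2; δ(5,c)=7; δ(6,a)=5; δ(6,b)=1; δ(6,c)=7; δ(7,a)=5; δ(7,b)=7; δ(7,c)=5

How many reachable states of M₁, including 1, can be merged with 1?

2

First remove the unreachable states {0,3,4}; 5 states remain.
P0 = {1,2,5,6} | {7}.
Refine {1,2,5,6} on symbol c: members go to different blocks, giving {1,2} and {5,6}.
No further refinement is possible. Final partition (3 blocks): {1,2} | {7} | {5,6}.
State 1 belongs to the block {1,2}, which has 2 states.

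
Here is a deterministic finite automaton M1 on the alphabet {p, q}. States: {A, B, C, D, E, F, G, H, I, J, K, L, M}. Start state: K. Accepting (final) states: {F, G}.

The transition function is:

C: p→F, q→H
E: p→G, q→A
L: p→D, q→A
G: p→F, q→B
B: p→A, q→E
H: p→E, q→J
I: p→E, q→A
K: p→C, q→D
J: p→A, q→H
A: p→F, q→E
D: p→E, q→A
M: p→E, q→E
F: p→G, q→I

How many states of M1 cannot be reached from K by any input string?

BFS from K reaches {A, B, C, D, E, F, G, H, I, J, K}; the 2 state(s) L, M are never visited.

2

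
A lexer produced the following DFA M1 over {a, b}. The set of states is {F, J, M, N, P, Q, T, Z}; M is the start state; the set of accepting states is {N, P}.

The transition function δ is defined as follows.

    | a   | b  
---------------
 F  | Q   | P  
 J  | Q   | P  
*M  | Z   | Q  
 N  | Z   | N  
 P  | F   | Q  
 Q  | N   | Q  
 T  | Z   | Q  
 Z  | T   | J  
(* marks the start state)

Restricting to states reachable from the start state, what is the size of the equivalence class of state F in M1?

Every state is reachable, so we keep all 8.
P0 = {N,P} | {F,J,M,Q,T,Z}.
Split {N,P} by δ(·,b) → {P} and {N}.
Split {F,J,M,Q,T,Z} by δ(·,a) → {F,J,M,T,Z} and {Q}.
Split {F,J,M,T,Z} by δ(·,a) → {M,T,Z} and {F,J}.
On input b, block {M,T,Z} splits into {M,T} and {Z}.
Stable partition: {P} | {M,T} | {N} | {Q} | {F,J} | {Z} — 6 equivalence classes.
The equivalence class containing F is {F,J}, of size 2.

2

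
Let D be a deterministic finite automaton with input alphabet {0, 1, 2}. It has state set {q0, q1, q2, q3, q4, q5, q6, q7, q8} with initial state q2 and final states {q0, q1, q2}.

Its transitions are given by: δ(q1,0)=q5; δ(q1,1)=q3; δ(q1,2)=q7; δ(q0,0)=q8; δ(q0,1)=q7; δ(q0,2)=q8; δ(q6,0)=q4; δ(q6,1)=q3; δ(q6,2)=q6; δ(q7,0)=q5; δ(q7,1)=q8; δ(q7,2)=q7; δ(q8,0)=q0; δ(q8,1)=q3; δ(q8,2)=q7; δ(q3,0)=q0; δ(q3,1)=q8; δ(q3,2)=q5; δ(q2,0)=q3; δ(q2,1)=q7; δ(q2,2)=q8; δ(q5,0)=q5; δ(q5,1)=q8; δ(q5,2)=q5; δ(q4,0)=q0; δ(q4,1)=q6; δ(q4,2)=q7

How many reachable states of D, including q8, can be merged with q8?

2

States {q1,q4,q6} cannot be reached from the start state, so discard them.
Start with accepting vs non-accepting: {q0,q2} | {q3,q5,q7,q8}.
Refine {q3,q5,q7,q8} on symbol 0: members go to different blocks, giving {q3,q8} and {q5,q7}.
The partition is now stable with 3 blocks: {q0,q2} | {q3,q8} | {q5,q7}.
The equivalence class containing q8 is {q3,q8}, of size 2.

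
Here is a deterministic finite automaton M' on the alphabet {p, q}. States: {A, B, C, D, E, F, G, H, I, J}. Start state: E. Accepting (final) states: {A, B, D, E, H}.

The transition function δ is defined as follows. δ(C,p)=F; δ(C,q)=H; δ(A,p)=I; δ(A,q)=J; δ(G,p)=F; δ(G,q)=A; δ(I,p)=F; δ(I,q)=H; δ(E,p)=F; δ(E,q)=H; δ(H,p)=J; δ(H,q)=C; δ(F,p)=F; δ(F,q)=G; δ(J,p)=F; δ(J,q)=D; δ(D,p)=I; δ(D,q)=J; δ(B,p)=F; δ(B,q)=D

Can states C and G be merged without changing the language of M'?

First remove the unreachable states {B}; 9 states remain.
P0 = {A,D,E,H} | {C,F,G,I,J}.
Split {A,D,E,H} by δ(·,q) → {A,D,H} and {E}.
On input q, block {C,F,G,I,J} splits into {C,G,I,J} and {F}.
No further refinement is possible. Final partition (4 blocks): {A,D,H} | {C,G,I,J} | {E} | {F}.
C and G lie in the same block of the stable partition, so they are equivalent — no string distinguishes them.

Yes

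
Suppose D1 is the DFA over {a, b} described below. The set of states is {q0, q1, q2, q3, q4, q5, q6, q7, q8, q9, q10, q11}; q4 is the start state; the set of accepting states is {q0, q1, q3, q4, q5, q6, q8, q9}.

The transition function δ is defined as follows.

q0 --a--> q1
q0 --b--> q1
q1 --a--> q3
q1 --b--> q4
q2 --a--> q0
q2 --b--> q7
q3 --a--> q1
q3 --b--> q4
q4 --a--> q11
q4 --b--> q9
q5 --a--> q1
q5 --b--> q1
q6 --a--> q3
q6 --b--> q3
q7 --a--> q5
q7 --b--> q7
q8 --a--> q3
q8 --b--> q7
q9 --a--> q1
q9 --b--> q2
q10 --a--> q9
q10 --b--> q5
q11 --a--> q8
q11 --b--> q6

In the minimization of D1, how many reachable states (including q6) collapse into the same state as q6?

3

First remove the unreachable states {q10}; 11 states remain.
Initial partition by acceptance: {q0,q1,q3,q4,q5,q6,q8,q9} | {q2,q7,q11}.
Refine {q0,q1,q3,q4,q5,q6,q8,q9} on symbol a: members go to different blocks, giving {q0,q1,q3,q5,q6,q8,q9} and {q4}.
Refine {q0,q1,q3,q5,q6,q8,q9} on symbol b: members go to different blocks, giving {q0,q5,q6} and {q1,q3} and {q8,q9}.
Split {q2,q7,q11} by δ(·,a) → {q2,q7} and {q11}.
The partition is now stable with 6 blocks: {q0,q5,q6} | {q2,q7} | {q4} | {q1,q3} | {q8,q9} | {q11}.
The equivalence class containing q6 is {q0,q5,q6}, of size 3.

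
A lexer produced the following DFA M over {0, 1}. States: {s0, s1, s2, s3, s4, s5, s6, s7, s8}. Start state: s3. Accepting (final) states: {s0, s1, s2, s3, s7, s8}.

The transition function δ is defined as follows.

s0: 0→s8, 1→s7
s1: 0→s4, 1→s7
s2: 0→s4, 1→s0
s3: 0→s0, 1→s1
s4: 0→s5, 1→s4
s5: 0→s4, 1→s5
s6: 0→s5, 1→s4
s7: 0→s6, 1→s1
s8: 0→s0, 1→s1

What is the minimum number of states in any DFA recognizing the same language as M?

3

First remove the unreachable states {s2}; 8 states remain.
Start with accepting vs non-accepting: {s0,s1,s3,s7,s8} | {s4,s5,s6}.
Refine {s0,s1,s3,s7,s8} on symbol 0: members go to different blocks, giving {s0,s3,s8} and {s1,s7}.
No further refinement is possible. Final partition (3 blocks): {s0,s3,s8} | {s4,s5,s6} | {s1,s7}.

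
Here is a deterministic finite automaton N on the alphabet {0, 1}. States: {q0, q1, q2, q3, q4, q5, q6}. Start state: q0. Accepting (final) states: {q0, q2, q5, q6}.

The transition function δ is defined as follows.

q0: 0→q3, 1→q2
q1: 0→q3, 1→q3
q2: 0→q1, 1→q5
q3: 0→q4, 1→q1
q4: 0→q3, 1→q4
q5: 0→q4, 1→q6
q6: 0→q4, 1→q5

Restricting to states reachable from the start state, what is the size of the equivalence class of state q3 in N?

3

Initial partition by acceptance: {q0,q2,q5,q6} | {q1,q3,q4}.
Stable partition: {q0,q2,q5,q6} | {q1,q3,q4} — 2 equivalence classes.
The equivalence class containing q3 is {q1,q3,q4}, of size 3.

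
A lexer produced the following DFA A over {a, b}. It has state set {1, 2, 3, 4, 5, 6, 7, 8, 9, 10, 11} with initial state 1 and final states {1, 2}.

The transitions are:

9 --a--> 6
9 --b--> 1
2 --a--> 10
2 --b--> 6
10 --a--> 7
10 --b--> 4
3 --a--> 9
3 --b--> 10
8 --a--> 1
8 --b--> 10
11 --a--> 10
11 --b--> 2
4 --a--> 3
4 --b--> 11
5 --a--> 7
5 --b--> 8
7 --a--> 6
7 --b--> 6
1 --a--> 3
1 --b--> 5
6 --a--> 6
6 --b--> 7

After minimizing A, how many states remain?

All states are reachable from the start state.
Start with accepting vs non-accepting: {1,2} | {3,4,5,6,7,8,9,10,11}.
Split {3,4,5,6,7,8,9,10,11} by δ(·,a) → {3,4,5,6,7,9,10,11} and {8}.
Refine {3,4,5,6,7,9,10,11} on symbol b: members go to different blocks, giving {3,4,6,7,10} and {9,11} and {5}.
Split {1,2} by δ(·,b) → {1} and {2}.
Refine {3,4,6,7,10} on symbol a: members go to different blocks, giving {4,6,7,10} and {3}.
Split {4,6,7,10} by δ(·,a) → {6,7,10} and {4}.
On input b, block {6,7,10} splits into {6,7} and {10}.
On input a, block {9,11} splits into {9} and {11}.
No further refinement is possible. Final partition (10 blocks): {1} | {6,7} | {8} | {9} | {5} | {2} | {3} | {4} | {10} | {11}.

10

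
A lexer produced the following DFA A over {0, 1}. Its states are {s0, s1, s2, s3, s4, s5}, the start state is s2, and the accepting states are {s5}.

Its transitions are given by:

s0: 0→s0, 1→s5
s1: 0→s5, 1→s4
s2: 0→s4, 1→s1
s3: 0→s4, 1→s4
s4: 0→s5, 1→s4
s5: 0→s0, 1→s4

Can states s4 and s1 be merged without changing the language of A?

Yes

Reachable states from the start: {s0,s1,s2,s4,s5}. Unreachable: {s3} — drop them.
Start with accepting vs non-accepting: {s5} | {s0,s1,s2,s4}.
Refine {s0,s1,s2,s4} on symbol 0: members go to different blocks, giving {s0,s2} and {s1,s4}.
Split {s0,s2} by δ(·,0) → {s0} and {s2}.
The partition is now stable with 4 blocks: {s5} | {s0} | {s1,s4} | {s2}.
s4 and s1 lie in the same block of the stable partition, so they are equivalent — no string distinguishes them.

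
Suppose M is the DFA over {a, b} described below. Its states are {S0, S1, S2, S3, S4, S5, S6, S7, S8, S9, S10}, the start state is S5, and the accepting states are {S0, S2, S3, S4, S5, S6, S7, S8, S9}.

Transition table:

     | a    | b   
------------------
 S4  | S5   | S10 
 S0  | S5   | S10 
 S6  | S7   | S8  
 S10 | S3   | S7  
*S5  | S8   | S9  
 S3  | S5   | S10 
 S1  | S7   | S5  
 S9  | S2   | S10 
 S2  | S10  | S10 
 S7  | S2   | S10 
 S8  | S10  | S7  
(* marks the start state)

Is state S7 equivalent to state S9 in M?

First remove the unreachable states {S0,S1,S4,S6}; 7 states remain.
Start with accepting vs non-accepting: {S2,S3,S5,S7,S8,S9} | {S10}.
On input a, block {S2,S3,S5,S7,S8,S9} splits into {S3,S5,S7,S9} and {S2,S8}.
Refine {S3,S5,S7,S9} on symbol a: members go to different blocks, giving {S5,S7,S9} and {S3}.
On input b, block {S5,S7,S9} splits into {S7,S9} and {S5}.
On input b, block {S2,S8} splits into {S2} and {S8}.
Stable partition: {S7,S9} | {S10} | {S2} | {S3} | {S5} | {S8} — 6 equivalence classes.
S7 and S9 lie in the same block of the stable partition, so they are equivalent — no string distinguishes them.

Yes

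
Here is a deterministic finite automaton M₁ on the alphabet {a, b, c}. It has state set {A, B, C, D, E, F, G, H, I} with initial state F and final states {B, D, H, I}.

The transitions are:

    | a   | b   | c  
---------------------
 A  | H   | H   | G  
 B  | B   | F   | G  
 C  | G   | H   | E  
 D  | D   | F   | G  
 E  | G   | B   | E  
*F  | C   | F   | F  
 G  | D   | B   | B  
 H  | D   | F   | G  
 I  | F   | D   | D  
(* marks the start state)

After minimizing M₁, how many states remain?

4

States {A,I} cannot be reached from the start state, so discard them.
P0 = {B,D,H} | {C,E,F,G}.
Refine {C,E,F,G} on symbol a: members go to different blocks, giving {C,E,F} and {G}.
Refine {C,E,F} on symbol a: members go to different blocks, giving {C,E} and {F}.
Stable partition: {B,D,H} | {C,E} | {G} | {F} — 4 equivalence classes.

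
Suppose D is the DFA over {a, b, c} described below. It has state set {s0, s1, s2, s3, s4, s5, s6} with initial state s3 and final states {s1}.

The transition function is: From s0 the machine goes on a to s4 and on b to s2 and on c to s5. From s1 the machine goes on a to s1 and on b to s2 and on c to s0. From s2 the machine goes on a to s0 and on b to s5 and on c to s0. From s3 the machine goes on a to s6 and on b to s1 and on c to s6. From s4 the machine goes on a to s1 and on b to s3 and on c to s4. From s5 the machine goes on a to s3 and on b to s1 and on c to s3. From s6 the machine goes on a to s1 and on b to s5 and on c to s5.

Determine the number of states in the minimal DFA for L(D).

7

Start with accepting vs non-accepting: {s1} | {s0,s2,s3,s4,s5,s6}.
Refine {s0,s2,s3,s4,s5,s6} on symbol a: members go to different blocks, giving {s0,s2,s3,s5} and {s4,s6}.
Split {s0,s2,s3,s5} by δ(·,a) → {s0,s3} and {s2,s5}.
On input b, block {s0,s3} splits into {s0} and {s3}.
Refine {s4,s6} on symbol b: members go to different blocks, giving {s4} and {s6}.
Split {s2,s5} by δ(·,a) → {s2} and {s5}.
No further refinement is possible. Final partition (7 blocks): {s1} | {s0} | {s4} | {s2} | {s3} | {s6} | {s5}.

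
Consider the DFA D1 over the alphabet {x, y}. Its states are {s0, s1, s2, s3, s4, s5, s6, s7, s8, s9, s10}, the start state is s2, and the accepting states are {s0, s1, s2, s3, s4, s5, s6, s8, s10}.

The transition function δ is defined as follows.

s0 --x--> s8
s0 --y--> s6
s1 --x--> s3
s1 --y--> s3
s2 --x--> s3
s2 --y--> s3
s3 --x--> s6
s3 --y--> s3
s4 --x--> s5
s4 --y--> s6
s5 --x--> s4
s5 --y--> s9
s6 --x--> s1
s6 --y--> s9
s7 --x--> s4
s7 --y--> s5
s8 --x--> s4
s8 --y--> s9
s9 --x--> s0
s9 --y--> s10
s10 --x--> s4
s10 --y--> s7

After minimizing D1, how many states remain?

Start with accepting vs non-accepting: {s0,s1,s2,s3,s4,s5,s6,s8,s10} | {s7,s9}.
Refine {s0,s1,s2,s3,s4,s5,s6,s8,s10} on symbol y: members go to different blocks, giving {s0,s1,s2,s3,s4} and {s5,s6,s8,s10}.
Refine {s0,s1,s2,s3,s4} on symbol x: members go to different blocks, giving {s0,s3,s4} and {s1,s2}.
On input y, block {s0,s3,s4} splits into {s0,s4} and {s3}.
Refine {s5,s6,s8,s10} on symbol x: members go to different blocks, giving {s5,s8,s10} and {s6}.
No further refinement is possible. Final partition (6 blocks): {s0,s4} | {s7,s9} | {s5,s8,s10} | {s1,s2} | {s3} | {s6}.

6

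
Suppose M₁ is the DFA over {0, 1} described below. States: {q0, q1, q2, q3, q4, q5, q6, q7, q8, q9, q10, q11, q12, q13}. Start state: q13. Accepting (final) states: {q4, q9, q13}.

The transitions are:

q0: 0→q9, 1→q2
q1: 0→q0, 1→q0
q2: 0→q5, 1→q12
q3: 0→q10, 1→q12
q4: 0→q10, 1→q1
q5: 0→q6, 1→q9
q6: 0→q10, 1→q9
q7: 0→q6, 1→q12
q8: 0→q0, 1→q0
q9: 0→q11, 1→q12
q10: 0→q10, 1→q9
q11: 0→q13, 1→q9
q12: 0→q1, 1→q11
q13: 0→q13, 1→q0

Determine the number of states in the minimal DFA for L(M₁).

8

States {q3,q4,q7,q8} cannot be reached from the start state, so discard them.
P0 = {q9,q13} | {q0,q1,q2,q5,q6,q10,q11,q12}.
On input 0, block {q9,q13} splits into {q9} and {q13}.
Refine {q0,q1,q2,q5,q6,q10,q11,q12} on symbol 0: members go to different blocks, giving {q1,q2,q5,q6,q10,q12} and {q0} and {q11}.
Refine {q1,q2,q5,q6,q10,q12} on symbol 0: members go to different blocks, giving {q2,q5,q6,q10,q12} and {q1}.
Split {q2,q5,q6,q10,q12} by δ(·,0) → {q2,q5,q6,q10} and {q12}.
Split {q2,q5,q6,q10} by δ(·,1) → {q5,q6,q10} and {q2}.
No further refinement is possible. Final partition (8 blocks): {q9} | {q5,q6,q10} | {q13} | {q0} | {q11} | {q1} | {q12} | {q2}.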